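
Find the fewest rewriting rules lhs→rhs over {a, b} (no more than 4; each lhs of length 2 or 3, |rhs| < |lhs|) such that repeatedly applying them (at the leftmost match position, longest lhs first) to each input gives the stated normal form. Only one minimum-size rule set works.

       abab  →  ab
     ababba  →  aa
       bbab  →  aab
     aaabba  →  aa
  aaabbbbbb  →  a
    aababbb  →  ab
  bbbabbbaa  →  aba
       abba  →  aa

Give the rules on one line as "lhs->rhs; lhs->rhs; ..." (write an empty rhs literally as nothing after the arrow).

abb->bb; baa->ba; bab->b; bb->a

  | abab => ab
  | ababba => abba => bba => aa
  | bbab => aab
  | aaabba => aabba => abba => bba => aa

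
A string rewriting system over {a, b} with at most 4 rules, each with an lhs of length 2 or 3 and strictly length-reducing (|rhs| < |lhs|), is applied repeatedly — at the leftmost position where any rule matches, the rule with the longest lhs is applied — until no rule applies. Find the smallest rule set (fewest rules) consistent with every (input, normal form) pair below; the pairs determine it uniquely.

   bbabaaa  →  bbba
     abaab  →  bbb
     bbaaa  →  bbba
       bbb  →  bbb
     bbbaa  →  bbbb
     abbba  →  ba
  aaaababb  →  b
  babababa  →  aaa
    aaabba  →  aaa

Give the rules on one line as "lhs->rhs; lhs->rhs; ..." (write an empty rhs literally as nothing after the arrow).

ab->b; abb->; baa->bb; bab->aa

  | bbabaaa => baaaaa => bbaaa => bbba
  | abaab => baab => bbb
  | bbaaa => bbba
  | bbb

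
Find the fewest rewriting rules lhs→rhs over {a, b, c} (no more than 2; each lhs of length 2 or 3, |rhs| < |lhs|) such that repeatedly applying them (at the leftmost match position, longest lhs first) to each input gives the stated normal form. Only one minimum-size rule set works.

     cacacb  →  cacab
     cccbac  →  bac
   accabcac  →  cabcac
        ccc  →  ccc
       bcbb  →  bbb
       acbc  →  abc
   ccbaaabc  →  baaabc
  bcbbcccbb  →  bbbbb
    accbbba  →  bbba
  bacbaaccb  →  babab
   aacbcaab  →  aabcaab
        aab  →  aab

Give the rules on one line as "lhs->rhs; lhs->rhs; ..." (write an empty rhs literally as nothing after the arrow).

  | cacacb => cacab
  | cccbac => ccbac => cbac => bac
  | accabcac => cabcac
  | ccc

acc->c; cb->b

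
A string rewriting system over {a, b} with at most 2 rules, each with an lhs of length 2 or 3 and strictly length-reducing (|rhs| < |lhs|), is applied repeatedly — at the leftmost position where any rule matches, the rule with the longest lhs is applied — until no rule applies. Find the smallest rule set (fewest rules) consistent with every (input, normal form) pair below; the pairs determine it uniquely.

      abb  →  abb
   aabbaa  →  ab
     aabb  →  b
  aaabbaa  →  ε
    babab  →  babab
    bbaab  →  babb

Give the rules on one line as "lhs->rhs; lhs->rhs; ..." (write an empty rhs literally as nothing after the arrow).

  | abb
  | aabbaa => baa => ab
  | aabb => b
  | aaabbaa => abaa => aab => ε

aab->; baa->ab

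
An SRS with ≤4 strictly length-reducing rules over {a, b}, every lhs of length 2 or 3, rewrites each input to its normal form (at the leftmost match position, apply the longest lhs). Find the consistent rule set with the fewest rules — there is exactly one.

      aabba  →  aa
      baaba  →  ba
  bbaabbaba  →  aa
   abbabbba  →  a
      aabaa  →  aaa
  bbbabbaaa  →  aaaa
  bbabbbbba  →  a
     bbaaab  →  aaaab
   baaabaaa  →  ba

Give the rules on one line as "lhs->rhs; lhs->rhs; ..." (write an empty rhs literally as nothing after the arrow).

  | aabba => abba => bba => aa
  | baaba => baba => ba
  | bbaabbaba => aaabbaba => aabbaba => abbaba => bbaba => aaba => aa
  | abbabbba => bbabbba => aabbba => abbba => bbba => aba => a

aba->a; abb->bb; baa->ba; bb->a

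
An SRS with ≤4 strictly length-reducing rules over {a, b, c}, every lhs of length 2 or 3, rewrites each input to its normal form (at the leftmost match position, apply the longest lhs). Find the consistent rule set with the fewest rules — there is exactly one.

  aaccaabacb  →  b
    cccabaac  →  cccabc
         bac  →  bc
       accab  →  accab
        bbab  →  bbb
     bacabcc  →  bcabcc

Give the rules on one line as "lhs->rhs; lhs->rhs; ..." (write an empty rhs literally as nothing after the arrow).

  | aaccaabacb => bccaabacb => bccbbacb => bcbacb => bacb => bcb => b
  | cccabaac => cccabac => cccabc
  | bac => bc
  | accab

aa->b; ba->b; cb->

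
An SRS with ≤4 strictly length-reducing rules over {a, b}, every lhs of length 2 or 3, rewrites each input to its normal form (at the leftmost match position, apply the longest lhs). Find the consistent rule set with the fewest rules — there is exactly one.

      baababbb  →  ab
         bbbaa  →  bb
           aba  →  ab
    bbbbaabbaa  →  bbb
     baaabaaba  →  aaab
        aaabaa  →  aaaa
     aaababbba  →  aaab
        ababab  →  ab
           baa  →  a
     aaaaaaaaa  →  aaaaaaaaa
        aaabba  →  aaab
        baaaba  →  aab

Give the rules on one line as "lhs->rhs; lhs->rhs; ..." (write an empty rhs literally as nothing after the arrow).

abb->ab; ba->b; baa->a; bab->b

  | baababbb => ababbb => abbb => abb => ab
  | bbbaa => bba => bb
  | aba => ab
  | bbbbaabbaa => bbbabbaa => bbbbaa => bbba => bbb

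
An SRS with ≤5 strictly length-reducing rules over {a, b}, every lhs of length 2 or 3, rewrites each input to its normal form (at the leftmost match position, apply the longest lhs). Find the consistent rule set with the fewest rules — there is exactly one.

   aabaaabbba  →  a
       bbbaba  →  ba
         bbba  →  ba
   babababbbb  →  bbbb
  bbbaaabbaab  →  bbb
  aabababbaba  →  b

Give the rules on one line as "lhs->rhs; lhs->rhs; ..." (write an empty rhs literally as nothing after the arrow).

  | aabaaabbba => bbaaabbba => abaabbba => aaabbba => babbba => bba => ab => a
  | bbbaba => babba => ba
  | bbba => bab => ba
  | babababbbb => baababbbb => bbbabbbb => babbbbb => bbbb

aa->b; ab->a; abb->; bba->ab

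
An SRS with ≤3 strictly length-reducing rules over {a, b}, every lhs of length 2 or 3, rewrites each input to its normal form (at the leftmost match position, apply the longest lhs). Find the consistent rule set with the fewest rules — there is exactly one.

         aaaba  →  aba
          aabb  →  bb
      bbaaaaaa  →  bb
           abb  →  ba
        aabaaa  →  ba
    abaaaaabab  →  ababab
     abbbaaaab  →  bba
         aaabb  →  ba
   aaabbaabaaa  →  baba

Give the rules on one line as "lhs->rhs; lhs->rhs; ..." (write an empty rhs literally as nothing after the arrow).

  | aaaba => aba
  | aabb => bb
  | bbaaaaaa => bbaaaa => bbaa => bb
  | abb => ba

aa->; abb->ba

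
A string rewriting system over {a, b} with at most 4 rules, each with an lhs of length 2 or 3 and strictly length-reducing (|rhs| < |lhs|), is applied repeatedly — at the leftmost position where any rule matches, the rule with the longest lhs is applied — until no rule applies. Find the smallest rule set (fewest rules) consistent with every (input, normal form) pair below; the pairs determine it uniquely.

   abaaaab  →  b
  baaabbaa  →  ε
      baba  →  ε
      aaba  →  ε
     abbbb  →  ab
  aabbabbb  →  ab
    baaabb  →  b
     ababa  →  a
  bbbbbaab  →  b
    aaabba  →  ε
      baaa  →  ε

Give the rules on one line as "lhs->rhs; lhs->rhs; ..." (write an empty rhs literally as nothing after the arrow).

aa->; ba->; bb->b; bba->a

  | abaaaab => aaaab => aab => b
  | baaabbaa => aabbaa => bbaa => aa => ε
  | baba => ba => ε
  | aaba => ba => ε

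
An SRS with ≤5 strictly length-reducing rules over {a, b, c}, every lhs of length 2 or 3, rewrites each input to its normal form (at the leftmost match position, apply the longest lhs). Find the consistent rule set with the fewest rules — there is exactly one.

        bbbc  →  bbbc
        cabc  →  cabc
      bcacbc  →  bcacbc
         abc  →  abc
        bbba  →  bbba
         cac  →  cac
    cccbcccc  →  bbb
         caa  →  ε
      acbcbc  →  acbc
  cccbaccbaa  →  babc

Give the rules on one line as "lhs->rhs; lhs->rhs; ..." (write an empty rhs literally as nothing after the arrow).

  | bbbc
  | cabc
  | bcacbc
  | abc

baa->c; bcb->b; caa->; cc->b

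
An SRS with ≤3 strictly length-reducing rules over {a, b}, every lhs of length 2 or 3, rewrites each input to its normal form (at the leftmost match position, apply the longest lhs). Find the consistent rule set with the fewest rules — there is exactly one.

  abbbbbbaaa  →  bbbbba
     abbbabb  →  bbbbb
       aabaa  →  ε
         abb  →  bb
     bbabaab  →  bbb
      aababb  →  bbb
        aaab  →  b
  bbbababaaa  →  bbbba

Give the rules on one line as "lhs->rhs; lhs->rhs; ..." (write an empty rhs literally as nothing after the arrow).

ab->b; baa->

  | abbbbbbaaa => bbbbbbaaa => bbbbba
  | abbbabb => bbbabb => bbbbb
  | aabaa => abaa => baa => ε
  | abb => bb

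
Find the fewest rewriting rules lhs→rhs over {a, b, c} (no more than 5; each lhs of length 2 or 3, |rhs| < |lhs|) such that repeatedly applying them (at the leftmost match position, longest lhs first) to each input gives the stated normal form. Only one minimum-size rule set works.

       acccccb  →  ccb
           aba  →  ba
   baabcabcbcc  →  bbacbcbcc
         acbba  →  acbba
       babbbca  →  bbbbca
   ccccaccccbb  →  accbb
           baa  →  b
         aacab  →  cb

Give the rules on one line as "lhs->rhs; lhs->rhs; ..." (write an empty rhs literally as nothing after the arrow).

  | acccccb => aaccb => ccb
  | aba => ba
  | baabcabcbcc => bbacabcbcc => bbacbcbcc
  | acbba

aa->; aab->ba; ab->b; ccc->a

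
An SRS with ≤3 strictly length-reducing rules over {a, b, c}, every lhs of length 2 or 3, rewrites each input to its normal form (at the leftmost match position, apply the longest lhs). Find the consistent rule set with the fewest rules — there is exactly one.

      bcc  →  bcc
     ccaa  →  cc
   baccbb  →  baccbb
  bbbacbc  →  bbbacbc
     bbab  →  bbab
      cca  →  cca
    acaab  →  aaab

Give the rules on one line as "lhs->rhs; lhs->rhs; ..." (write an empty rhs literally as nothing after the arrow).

  | bcc
  | ccaa => cc
  | baccbb
  | bbbacbc

aca->aa; caa->c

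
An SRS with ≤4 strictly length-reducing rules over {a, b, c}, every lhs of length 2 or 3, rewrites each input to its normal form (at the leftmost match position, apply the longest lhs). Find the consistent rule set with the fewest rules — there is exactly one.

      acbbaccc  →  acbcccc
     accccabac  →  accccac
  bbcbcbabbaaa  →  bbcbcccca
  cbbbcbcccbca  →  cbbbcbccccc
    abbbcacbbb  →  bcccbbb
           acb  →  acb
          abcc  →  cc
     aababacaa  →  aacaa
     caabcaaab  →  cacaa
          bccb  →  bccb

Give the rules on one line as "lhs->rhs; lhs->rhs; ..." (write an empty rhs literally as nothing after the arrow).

ab->; ba->c; bca->cc

  | acbbaccc => acbcccc
  | accccabac => accccac
  | bbcbcbabbaaa => bbcbccbbaaa => bbcbccbcaa => bbcbcccca
  | cbbbcbcccbca => cbbbcbccccc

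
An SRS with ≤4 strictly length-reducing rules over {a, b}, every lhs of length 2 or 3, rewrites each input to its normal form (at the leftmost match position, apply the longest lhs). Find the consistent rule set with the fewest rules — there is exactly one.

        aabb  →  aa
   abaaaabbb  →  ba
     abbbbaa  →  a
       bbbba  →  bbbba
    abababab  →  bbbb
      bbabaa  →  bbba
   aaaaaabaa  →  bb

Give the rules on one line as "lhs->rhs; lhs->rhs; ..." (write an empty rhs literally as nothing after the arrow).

aaa->ab; ab->a; aba->b; abb->a

  | aabb => aa
  | abaaaabbb => baaabbb => babbbb => babb => ba
  | abbbbaa => abbaa => aaa => ab => a
  | bbbba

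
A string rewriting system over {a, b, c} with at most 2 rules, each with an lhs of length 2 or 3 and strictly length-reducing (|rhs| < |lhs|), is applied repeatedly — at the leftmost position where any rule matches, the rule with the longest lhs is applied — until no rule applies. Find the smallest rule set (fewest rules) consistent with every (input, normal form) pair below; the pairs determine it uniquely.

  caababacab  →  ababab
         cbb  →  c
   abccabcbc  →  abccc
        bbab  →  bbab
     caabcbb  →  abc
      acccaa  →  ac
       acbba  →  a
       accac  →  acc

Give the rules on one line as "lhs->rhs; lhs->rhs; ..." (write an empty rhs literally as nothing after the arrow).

  | caababacab => ababacab => ababab
  | cbb => cb => c
  | abccabcbc => abcbcbc => abccbc => abccc
  | bbab

ca->; cb->c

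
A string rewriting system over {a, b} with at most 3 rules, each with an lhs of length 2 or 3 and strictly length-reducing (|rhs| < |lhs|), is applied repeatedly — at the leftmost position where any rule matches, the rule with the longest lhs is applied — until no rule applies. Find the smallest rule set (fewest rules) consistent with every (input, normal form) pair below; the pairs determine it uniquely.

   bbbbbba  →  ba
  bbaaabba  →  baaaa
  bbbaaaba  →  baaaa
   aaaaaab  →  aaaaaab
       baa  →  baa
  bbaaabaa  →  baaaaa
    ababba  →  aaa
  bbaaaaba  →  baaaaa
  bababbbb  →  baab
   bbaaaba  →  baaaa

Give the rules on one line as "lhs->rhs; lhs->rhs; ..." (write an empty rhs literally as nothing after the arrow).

aba->aa; bb->b

  | bbbbbba => bbbbba => bbbba => bbba => bba => ba
  | bbaaabba => baaabba => baaaba => baaaa
  | bbbaaaba => bbaaaba => baaaba => baaaa
  | aaaaaab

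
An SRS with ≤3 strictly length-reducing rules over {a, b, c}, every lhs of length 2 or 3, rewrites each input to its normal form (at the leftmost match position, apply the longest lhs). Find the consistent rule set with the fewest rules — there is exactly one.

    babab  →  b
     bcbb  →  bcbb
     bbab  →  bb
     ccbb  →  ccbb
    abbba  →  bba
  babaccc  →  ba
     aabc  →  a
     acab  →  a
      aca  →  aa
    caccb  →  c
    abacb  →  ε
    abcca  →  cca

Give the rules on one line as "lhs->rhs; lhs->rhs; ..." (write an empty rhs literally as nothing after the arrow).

ab->; ac->a

  | babab => bab => b
  | bcbb
  | bbab => bb
  | ccbb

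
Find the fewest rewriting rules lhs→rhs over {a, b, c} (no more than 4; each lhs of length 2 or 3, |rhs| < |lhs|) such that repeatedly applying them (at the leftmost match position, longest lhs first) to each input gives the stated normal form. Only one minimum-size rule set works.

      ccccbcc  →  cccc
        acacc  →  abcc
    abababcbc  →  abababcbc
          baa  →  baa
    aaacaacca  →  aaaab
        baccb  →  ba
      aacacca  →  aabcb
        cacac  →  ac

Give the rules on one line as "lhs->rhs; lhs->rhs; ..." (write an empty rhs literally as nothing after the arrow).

acb->bb; bb->a; ca->b; ccb->

  | ccccbcc => cccc
  | acacc => abcc
  | abababcbc
  | baa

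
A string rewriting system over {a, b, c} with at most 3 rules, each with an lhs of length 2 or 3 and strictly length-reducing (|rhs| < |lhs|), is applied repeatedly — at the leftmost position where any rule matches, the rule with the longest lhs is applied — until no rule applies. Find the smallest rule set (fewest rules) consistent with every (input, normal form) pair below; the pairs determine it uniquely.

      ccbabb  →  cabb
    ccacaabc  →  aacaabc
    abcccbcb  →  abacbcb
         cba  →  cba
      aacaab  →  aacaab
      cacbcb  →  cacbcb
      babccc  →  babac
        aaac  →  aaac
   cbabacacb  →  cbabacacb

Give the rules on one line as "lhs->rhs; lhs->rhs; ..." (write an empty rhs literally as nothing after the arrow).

  | ccbabb => cabb
  | ccacaabc => aacaabc
  | abcccbcb => abacbcb
  | cba

cc->a; ccb->c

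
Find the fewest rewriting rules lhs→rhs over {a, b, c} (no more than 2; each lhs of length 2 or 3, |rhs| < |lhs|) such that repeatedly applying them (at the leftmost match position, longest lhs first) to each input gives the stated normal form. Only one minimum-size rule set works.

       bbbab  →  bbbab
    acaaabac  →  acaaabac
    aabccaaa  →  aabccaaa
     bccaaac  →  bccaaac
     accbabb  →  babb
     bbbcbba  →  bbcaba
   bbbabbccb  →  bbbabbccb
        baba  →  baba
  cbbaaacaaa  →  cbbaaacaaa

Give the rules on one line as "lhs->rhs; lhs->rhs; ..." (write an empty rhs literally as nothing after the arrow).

acc->; bcb->ca

  | bbbab
  | acaaabac
  | aabccaaa
  | bccaaac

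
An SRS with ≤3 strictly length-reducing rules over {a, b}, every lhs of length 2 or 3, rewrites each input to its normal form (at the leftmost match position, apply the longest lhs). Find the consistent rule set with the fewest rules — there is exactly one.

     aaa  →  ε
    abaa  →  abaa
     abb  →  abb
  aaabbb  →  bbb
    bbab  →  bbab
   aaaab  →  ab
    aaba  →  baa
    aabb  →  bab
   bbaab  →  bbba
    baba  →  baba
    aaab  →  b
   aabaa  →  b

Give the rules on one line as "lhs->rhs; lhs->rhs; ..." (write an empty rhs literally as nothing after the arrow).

aaa->; aab->ba

  | aaa => ε
  | abaa
  | abb
  | aaabbb => bbb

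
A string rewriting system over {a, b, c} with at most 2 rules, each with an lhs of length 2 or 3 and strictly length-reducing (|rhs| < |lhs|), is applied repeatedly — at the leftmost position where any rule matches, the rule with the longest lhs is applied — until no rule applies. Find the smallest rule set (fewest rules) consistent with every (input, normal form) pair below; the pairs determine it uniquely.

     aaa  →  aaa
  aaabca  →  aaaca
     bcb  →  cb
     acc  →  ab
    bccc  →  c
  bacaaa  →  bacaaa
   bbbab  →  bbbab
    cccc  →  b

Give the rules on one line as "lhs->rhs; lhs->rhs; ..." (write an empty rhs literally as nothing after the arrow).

bc->c; cc->b

  | aaa
  | aaabca => aaaca
  | bcb => cb
  | acc => ab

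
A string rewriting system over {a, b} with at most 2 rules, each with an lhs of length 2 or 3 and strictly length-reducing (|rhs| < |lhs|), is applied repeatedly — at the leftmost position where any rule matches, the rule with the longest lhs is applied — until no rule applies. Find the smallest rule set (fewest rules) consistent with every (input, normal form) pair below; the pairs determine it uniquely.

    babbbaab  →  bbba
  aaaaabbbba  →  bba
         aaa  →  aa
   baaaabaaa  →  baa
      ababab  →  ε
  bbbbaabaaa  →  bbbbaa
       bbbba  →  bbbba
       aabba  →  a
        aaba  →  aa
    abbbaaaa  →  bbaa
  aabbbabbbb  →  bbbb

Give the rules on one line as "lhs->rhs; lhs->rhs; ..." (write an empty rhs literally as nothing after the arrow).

aaa->aa; ab->

  | babbbaab => bbbaab => bbba
  | aaaaabbbba => aaaabbbba => aaabbbba => aabbbba => abbba => bba
  | aaa => aa
  | baaaabaaa => baaabaaa => baabaaa => baaaa => baaa => baa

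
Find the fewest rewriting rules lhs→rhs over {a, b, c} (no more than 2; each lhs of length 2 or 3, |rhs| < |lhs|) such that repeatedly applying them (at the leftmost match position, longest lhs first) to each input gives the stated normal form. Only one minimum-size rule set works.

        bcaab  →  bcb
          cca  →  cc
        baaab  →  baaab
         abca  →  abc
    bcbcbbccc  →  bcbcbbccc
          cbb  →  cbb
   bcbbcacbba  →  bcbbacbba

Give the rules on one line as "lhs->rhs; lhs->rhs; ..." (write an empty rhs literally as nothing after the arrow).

ca->c; cac->ac

  | bcaab => bcab => bcb
  | cca => cc
  | baaab
  | abca => abc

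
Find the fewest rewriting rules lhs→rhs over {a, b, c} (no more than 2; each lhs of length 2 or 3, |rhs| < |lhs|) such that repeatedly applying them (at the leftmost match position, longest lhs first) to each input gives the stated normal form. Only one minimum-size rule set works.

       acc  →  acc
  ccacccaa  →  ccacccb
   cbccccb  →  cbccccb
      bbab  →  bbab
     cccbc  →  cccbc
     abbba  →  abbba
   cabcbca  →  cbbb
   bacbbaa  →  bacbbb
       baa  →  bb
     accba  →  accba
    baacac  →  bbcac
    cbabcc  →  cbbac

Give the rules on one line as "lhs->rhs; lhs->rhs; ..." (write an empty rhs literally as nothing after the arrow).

aa->b; abc->ba

  | acc
  | ccacccaa => ccacccb
  | cbccccb
  | bbab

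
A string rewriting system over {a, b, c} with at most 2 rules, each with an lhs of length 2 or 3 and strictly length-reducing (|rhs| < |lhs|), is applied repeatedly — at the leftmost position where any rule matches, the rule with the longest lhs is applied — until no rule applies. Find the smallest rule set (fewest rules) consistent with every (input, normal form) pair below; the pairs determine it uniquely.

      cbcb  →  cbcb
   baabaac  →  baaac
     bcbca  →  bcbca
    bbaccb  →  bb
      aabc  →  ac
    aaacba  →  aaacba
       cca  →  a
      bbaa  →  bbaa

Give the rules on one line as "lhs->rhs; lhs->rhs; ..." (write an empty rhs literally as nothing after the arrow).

  | cbcb
  | baabaac => baaac
  | bcbca
  | bbaccb => bbab => bb

ab->; cc->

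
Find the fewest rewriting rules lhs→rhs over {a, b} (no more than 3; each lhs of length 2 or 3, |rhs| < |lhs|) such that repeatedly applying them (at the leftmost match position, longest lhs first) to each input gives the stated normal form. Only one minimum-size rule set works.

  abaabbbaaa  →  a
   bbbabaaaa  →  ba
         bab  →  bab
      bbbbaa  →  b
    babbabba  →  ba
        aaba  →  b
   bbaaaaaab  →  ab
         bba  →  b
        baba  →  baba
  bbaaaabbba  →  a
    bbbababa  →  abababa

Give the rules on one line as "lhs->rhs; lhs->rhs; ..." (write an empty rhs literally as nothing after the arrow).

  | abaabbbaaa => abbbbbaaa => babbbaaa => bbabaaa => aabaaa => bbaaa => aaaa => baa => bb => a
  | bbbabaaaa => ababaaaa => ababbaa => abbaaa => baaaa => bbaa => aaa => ba
  | bab
  | bbbbaa => abbaa => baaa => bba => aa => b

aa->b; abb->ba; bb->a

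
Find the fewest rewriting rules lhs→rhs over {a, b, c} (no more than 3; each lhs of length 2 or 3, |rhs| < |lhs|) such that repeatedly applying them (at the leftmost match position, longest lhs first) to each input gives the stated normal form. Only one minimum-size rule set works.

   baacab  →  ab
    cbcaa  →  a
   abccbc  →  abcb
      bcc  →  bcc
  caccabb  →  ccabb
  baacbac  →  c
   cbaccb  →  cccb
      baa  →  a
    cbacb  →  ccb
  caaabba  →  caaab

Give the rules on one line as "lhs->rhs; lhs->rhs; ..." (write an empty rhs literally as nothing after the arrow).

ac->; ba->; cbc->b

  | baacab => acab => ab
  | cbcaa => baa => a
  | abccbc => abcb
  | bcc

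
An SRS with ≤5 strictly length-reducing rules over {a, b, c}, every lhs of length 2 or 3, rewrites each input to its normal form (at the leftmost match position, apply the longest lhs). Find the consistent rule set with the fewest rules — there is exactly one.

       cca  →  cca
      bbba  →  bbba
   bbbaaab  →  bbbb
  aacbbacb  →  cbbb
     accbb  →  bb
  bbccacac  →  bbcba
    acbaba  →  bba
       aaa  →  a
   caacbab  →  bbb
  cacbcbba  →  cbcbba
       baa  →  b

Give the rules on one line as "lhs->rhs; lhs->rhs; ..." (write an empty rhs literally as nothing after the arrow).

  | cca
  | bbba
  | bbbaaab => bbbab => bbbb
  | aacbbacb => cbbacb => cbbab => cbbb

aa->; ab->b; ac->a; caa->ba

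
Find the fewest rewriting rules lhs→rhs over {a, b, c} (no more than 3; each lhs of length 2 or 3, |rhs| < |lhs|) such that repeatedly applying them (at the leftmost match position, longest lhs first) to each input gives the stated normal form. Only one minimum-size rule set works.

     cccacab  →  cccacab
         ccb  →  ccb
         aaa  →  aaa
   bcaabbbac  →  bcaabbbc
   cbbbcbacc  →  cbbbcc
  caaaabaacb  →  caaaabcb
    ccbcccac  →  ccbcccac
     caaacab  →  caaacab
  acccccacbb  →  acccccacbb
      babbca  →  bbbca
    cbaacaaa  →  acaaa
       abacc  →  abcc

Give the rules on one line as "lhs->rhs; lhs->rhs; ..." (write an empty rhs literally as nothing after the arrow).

ba->b; cba->

  | cccacab
  | ccb
  | aaa
  | bcaabbbac => bcaabbbc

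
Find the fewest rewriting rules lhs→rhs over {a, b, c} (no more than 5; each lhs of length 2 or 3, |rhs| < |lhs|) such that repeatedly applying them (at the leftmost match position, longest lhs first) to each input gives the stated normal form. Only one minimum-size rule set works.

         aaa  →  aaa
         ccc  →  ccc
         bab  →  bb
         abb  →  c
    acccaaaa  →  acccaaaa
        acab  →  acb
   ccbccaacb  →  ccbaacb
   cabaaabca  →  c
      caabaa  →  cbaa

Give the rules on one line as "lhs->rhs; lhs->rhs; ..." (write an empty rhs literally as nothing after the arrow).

  | aaa
  | ccc
  | bab => bb
  | abb => c

ab->b; abb->c; bba->; bc->b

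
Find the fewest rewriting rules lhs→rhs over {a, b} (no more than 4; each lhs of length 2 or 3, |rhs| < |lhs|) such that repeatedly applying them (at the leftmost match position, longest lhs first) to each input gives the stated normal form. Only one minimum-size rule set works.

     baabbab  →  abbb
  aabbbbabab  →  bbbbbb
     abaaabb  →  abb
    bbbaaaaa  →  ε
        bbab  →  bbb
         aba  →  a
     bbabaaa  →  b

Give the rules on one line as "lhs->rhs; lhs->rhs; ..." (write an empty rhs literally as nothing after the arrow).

aa->; aba->a; ba->b; baa->a

  | baabbab => abbab => abbb
  | aabbbbabab => bbbbabab => bbbbbab => bbbbbb
  | abaaabb => aaabb => abb
  | bbbaaaaa => bbaaaa => baaa => aa => ε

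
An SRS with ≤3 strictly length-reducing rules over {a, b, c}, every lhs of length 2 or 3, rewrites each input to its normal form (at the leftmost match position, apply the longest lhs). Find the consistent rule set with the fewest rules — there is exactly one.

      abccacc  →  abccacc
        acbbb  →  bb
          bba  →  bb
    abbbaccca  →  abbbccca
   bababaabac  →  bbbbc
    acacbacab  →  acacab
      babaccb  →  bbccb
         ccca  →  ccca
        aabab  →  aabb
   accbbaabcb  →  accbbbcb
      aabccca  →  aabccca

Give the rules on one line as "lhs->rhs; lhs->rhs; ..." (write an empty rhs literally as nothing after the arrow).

  | abccacc
  | acbbb => bb
  | bba => bb
  | abbbaccca => abbbccca

acb->; ba->b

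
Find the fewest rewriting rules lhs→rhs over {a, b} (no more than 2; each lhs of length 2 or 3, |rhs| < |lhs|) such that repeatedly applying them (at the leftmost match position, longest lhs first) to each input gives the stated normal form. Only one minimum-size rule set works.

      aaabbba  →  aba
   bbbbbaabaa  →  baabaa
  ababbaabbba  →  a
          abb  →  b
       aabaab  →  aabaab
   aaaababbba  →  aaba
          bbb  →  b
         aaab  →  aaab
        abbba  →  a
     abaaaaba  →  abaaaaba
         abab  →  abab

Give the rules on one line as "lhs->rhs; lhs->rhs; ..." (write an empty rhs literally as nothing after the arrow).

  | aaabbba => aabba => aba
  | bbbbbaabaa => bbbaabaa => baabaa
  | ababbaabbba => abbaabbba => baabbba => babba => bba => a
  | abb => b

abb->b; bb->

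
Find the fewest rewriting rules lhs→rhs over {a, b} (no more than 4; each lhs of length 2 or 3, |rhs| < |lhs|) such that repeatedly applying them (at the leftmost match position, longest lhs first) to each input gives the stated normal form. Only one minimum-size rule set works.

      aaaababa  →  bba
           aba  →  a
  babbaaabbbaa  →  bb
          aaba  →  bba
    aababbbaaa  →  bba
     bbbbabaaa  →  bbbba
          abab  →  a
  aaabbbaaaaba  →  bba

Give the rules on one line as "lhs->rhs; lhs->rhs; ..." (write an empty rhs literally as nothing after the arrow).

aa->b; aaa->a; ab->a; aba->a

  | aaaababa => aababa => bbaba => bba
  | aba => a
  | babbaaabbbaa => babaaabbbaa => baaabbbaa => babbbaa => babbaa => babaa => baa => bb
  | aaba => bba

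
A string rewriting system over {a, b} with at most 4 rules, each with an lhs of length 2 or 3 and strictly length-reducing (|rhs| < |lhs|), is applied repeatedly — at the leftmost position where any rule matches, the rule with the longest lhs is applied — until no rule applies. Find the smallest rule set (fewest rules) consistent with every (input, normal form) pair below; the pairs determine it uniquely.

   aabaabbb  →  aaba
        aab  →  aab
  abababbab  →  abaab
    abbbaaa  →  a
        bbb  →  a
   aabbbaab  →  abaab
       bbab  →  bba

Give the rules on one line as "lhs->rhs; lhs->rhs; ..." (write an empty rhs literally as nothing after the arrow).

  | aabaabbb => aabab => aaba
  | aab
  | abababbab => abaabbab => abaab
  | abbbaaa => baaa => bbb => a

aaa->bb; abb->; bab->ba; bbb->a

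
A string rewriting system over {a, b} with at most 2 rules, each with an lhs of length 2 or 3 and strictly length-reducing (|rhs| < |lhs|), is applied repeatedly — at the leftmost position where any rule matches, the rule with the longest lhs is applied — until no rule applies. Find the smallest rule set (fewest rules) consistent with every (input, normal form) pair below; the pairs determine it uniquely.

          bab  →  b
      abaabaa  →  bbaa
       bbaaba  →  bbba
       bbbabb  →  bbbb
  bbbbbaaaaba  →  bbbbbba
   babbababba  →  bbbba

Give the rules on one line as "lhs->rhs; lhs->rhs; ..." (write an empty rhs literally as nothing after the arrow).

  | bab => b
  | abaabaa => baabaa => babaa => bbaa
  | bbaaba => bbaba => bbba
  | bbbabb => bbbb

ab->; aba->ba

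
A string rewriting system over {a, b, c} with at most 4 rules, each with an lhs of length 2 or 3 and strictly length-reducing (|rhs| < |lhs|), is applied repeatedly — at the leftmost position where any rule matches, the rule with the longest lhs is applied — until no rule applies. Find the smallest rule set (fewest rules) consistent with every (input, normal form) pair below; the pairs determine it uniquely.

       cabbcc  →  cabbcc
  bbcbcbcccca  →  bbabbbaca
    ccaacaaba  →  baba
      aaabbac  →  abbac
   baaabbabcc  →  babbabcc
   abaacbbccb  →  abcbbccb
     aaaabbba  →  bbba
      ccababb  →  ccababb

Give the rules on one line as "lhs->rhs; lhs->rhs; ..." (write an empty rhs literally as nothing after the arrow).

  | cabbcc
  | bbcbcbcccca => bbabbcccca => bbabbbaca
  | ccaacaaba => cccaaba => baaaba => baba
  | aaabbac => abbac

aa->; cbc->ab; ccc->ba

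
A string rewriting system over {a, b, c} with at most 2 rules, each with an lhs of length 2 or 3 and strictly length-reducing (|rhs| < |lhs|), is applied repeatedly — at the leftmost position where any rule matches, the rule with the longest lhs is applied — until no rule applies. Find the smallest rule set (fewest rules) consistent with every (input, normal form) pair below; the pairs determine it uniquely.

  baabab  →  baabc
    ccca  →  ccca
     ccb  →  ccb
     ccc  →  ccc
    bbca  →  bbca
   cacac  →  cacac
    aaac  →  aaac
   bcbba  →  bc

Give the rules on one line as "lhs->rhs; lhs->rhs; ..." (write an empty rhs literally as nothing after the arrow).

bab->bc; bba->

  | baabab => baabc
  | ccca
  | ccb
  | ccc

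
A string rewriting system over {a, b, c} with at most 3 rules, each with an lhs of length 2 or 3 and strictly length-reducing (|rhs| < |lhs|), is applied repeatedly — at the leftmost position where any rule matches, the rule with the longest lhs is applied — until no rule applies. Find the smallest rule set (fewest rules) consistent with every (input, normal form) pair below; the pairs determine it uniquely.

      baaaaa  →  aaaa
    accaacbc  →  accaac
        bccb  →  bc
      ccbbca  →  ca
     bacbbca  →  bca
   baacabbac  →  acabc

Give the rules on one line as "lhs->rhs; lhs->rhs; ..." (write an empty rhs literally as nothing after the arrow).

  | baaaaa => aaaa
  | accaacbc => accaac
  | bccb => bc
  | ccbbca => cbca => ca

ba->; cb->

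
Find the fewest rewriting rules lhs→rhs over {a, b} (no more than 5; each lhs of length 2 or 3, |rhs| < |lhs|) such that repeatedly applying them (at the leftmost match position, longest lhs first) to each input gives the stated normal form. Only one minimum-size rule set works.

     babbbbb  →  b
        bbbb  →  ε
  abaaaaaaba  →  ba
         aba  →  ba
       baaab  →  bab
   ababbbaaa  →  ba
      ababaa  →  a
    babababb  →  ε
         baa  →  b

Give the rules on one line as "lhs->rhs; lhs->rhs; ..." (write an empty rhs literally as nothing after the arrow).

  | babbbbb => baabbb => baabb => baab => baa => b
  | bbbb => abb => aa => ε
  | abaaaaaaba => baaaaaaba => baaaaba => baaba => baaa => ba
  | aba => ba

aa->; aab->aa; aba->ba; bb->a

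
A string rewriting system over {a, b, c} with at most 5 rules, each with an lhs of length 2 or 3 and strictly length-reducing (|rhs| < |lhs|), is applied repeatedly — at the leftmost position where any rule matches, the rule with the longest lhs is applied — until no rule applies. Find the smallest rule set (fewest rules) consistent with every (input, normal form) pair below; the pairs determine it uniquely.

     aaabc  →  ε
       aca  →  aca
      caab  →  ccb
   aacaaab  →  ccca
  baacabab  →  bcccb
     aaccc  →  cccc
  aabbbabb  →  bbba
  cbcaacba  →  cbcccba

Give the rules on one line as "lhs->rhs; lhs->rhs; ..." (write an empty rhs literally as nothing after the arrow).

  | aaabc => cabc => cac => ε
  | aca
  | caab => ccb
  | aacaaab => ccaaab => cccab => ccca

aa->c; ab->a; cac->; cbb->bb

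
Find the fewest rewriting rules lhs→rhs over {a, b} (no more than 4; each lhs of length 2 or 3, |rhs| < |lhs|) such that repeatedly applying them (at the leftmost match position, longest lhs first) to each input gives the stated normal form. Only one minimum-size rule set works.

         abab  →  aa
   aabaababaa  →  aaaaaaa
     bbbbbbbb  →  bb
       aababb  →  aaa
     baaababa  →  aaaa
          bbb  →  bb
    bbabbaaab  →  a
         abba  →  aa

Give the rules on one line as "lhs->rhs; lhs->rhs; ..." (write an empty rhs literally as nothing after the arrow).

  | abab => aab => aa
  | aabaababaa => aaaababaa => aaaaabaa => aaaaaaa
  | bbbbbbbb => bbbbbbb => bbbbbb => bbbbb => bbbb => bbb => bb
  | aababb => aaabb => aaab => aaa

ab->a; ba->; bbb->bb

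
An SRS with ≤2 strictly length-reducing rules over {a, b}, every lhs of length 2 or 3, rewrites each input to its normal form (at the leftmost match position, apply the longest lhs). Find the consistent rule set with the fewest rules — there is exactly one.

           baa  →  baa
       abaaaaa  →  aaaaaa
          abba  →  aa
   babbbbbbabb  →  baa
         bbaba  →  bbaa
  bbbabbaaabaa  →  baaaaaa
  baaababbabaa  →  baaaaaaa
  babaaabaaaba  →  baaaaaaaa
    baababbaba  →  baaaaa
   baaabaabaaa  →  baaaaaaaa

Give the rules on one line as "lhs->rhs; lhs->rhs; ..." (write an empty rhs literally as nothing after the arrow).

ab->a; bbb->b

  | baa
  | abaaaaa => aaaaaa
  | abba => aba => aa
  | babbbbbbabb => babbbbbabb => babbbbabb => babbbabb => babbabb => bababb => baabb => baab => baa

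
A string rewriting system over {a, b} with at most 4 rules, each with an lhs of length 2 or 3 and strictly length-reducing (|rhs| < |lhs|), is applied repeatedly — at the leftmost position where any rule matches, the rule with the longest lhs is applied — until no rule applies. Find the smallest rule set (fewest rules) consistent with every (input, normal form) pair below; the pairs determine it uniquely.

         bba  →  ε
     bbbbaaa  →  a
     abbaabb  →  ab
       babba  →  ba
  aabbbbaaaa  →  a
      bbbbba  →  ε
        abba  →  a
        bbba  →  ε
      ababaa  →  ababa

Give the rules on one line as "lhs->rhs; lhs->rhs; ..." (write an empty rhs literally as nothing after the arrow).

  | bba => ε
  | bbbbaaa => bbbaaa => bbaaa => aa => a
  | abbaabb => aabb => abb => ab
  | babba => ba

aa->a; bb->b; bba->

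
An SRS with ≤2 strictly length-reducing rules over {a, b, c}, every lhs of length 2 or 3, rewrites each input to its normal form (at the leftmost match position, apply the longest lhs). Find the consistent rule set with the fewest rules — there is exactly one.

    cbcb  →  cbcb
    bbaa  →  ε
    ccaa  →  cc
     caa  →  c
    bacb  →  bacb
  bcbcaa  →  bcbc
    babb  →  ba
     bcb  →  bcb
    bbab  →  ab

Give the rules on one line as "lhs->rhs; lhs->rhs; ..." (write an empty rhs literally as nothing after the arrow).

  | cbcb
  | bbaa => aa => ε
  | ccaa => cc
  | caa => c

aa->; bb->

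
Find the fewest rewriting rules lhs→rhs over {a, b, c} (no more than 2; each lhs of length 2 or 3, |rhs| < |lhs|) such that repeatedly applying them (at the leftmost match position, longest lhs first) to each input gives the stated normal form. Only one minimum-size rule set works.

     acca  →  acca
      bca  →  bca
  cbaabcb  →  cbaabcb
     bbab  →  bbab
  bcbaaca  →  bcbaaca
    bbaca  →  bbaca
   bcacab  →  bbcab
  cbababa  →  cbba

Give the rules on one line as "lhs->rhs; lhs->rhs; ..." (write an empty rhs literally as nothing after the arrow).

aba->; cac->bc

  | acca
  | bca
  | cbaabcb
  | bbab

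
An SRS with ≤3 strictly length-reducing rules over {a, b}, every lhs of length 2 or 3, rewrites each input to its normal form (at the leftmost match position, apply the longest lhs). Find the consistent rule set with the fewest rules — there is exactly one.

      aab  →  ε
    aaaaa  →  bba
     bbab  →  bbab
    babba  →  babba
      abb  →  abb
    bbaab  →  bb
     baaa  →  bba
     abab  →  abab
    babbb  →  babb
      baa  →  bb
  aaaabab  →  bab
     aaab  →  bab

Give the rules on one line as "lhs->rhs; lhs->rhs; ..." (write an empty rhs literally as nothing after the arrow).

  | aab => ε
  | aaaaa => baaa => bba
  | bbab
  | babba

aa->b; aab->; bbb->bb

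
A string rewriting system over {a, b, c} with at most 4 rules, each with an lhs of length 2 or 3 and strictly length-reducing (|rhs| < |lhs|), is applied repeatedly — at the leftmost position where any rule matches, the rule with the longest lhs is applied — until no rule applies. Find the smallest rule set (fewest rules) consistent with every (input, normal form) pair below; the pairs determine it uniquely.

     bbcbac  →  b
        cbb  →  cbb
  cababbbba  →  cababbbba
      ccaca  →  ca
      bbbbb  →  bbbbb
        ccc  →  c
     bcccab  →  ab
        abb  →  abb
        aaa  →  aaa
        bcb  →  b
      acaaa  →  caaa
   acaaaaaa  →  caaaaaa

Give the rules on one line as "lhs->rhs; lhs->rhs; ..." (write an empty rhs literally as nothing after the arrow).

  | bbcbac => bbac => bbc => b
  | cbb
  | cababbbba
  | ccaca => aca => ca

ac->c; bc->; cc->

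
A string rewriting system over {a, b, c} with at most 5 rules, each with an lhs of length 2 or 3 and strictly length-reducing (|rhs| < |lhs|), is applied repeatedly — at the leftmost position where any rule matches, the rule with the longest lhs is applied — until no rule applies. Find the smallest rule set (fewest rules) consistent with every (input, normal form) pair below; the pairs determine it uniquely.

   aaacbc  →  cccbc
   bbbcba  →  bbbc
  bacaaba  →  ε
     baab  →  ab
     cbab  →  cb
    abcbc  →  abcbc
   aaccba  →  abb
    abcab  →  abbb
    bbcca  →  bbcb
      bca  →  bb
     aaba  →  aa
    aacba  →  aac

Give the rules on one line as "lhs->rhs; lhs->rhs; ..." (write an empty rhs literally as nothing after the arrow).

aaa->cc; acc->bb; ba->; ca->b

  | aaacbc => cccbc
  | bbbcba => bbbc
  | bacaaba => caaba => baba => ba => ε
  | baab => ab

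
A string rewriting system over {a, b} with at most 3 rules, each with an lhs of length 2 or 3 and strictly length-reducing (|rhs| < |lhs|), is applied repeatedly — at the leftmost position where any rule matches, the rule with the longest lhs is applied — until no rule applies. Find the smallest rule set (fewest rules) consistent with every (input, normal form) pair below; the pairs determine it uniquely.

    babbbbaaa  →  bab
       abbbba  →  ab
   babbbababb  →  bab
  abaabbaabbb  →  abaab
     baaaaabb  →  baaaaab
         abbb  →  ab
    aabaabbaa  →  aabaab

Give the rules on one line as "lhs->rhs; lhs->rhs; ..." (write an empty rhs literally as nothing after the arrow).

bb->b; bba->bb

  | babbbbaaa => babbbaaa => babbaaa => babbaa => babba => babb => bab
  | abbbba => abbba => abba => abb => ab
  | babbbababb => babbababb => babbbabb => babbabb => babbbb => babbb => babb => bab
  | abaabbaabbb => abaabbabbb => abaabbbbb => abaabbbb => abaabbb => abaabb => abaab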